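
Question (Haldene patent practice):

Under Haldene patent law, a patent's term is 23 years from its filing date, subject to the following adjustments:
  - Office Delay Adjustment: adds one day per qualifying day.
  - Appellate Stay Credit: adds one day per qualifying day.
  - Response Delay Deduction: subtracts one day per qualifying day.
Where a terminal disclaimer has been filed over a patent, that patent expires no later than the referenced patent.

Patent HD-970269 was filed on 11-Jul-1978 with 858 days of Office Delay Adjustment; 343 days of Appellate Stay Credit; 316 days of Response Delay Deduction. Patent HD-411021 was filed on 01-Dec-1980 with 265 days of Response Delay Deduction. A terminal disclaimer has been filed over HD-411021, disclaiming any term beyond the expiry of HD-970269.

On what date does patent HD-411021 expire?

Natural term of HD-411021:
  Base: filing + 23 years → 1 December 2003.
  Response Delay Deduction: −265 days → 11 March 2003.
Expiry of referenced patent HD-970269:
  Base: filing + 23 years → 11 July 2001.
  Office Delay Adjustment: +858 days → 16 November 2003.
  Appellate Stay Credit: +343 days → 24 October 2004.
  Response Delay Deduction: −316 days → 13 December 2003.
Terminal disclaimer: HD-411021 expires on the earlier of 11 March 2003 and 13 December 2003.

2003-03-11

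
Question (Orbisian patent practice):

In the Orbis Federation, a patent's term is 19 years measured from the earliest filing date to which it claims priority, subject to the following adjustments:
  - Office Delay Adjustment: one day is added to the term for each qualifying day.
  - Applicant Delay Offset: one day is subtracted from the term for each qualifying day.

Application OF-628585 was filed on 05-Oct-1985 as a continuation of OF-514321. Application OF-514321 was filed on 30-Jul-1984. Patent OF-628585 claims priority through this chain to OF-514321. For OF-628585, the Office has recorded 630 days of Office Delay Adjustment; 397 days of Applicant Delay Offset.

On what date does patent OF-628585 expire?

March 19, 2004

Earliest priority filing: 30 July 1984.
Base term: 30 July 1984 + 19 years → 30 July 2003.
Office Delay Adjustment: +630 days → 20 April 2005.
Applicant Delay Offset: −397 days → 19 March 2004.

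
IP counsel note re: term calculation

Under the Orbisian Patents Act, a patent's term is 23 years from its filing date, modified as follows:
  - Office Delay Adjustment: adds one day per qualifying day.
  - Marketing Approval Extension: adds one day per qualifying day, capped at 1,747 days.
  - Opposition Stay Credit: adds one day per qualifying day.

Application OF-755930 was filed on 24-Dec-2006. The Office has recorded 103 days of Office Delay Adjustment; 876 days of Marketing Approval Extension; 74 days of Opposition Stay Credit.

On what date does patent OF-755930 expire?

Base term: filing date + 23 years → 24 December 2029.
Office Delay Adjustment: +103 days → 6 April 2030.
Marketing Approval Extension: 876 days (within the 1747-day cap) → +876 days → 29 August 2032.
Opposition Stay Credit: +74 days → 11 November 2032.

November 11, 2032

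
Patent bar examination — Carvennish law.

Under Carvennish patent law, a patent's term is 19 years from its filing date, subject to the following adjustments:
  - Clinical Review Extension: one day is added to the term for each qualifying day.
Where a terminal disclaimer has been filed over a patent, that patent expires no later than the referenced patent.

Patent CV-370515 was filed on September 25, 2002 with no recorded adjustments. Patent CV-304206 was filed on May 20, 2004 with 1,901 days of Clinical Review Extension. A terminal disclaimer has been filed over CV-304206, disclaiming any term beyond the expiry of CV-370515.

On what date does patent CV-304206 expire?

Natural term of CV-304206:
  Base: filing + 19 years → 20 May 2023.
  Clinical Review Extension: +1901 days → 2 August 2028.
Expiry of referenced patent CV-370515:
  Base: filing + 19 years → 25 September 2021.
Terminal disclaimer: CV-304206 expires on the earlier of 2 August 2028 and 25 September 2021.

2021-09-25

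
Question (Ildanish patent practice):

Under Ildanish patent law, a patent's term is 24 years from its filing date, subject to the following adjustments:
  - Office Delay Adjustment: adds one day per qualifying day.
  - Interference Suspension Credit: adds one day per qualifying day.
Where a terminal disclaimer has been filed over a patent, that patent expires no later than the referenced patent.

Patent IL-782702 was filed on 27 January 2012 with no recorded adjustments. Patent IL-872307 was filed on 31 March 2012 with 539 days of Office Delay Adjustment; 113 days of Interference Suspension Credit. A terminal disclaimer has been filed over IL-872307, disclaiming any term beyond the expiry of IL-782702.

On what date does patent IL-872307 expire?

January 27, 2036

Natural term of IL-872307:
  Base: filing + 24 years → 31 March 2036.
  Office Delay Adjustment: +539 days → 21 September 2037.
  Interference Suspension Credit: +113 days → 12 January 2038.
Expiry of referenced patent IL-782702:
  Base: filing + 24 years → 27 January 2036.
Terminal disclaimer: IL-872307 expires on the earlier of 12 January 2038 and 27 January 2036.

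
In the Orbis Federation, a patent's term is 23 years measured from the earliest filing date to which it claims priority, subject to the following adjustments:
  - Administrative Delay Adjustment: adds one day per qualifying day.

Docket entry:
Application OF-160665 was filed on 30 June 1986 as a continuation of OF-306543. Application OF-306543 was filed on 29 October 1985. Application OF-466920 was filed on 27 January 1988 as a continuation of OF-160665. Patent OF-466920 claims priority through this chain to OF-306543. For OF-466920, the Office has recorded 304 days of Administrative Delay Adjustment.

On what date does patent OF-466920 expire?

August 29, 2009

Earliest priority filing: 29 October 1985.
Base term: 29 October 1985 + 23 years → 29 October 2008.
Administrative Delay Adjustment: +304 days → 29 August 2009.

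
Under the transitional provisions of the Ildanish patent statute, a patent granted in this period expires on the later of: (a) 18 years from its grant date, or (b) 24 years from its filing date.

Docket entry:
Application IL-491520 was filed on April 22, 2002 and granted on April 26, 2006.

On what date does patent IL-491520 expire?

April 22, 2026

(a) grant + 18 years → 26 April 2024.
(b) filing + 24 years → 22 April 2026.
Later of the two: 22 April 2026.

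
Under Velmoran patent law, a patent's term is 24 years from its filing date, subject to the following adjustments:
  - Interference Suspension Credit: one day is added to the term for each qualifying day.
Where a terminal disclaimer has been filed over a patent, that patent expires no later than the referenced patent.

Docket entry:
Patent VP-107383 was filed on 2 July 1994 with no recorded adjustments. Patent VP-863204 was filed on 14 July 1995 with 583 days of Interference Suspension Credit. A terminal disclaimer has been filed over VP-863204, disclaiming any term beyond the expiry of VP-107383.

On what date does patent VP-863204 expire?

Natural term of VP-863204:
  Base: filing + 24 years → 14 July 2019.
  Interference Suspension Credit: +583 days → 16 February 2021.
Expiry of referenced patent VP-107383:
  Base: filing + 24 years → 2 July 2018.
Terminal disclaimer: VP-863204 expires on the earlier of 16 February 2021 and 2 July 2018.

July 2, 2018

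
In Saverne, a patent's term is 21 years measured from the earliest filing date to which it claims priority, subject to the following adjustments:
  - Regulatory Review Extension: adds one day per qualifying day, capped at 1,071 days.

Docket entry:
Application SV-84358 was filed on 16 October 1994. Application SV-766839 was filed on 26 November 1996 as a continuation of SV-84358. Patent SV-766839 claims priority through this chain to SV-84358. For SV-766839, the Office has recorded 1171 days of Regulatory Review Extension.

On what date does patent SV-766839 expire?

2018-09-21

Earliest priority filing: 16 October 1994.
Base term: 16 October 1994 + 21 years → 16 October 2015.
Regulatory Review Extension: 1171 days claimed exceeds the 1071-day cap, so +1071 days → 21 September 2018.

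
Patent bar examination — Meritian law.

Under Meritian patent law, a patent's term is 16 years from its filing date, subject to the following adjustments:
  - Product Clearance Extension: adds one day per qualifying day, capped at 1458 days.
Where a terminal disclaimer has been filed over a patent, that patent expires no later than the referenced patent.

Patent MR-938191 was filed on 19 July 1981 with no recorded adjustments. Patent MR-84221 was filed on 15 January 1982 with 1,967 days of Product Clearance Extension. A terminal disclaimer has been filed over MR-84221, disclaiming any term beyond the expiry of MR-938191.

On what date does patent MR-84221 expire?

July 19, 1997

Natural term of MR-84221:
  Base: filing + 16 years → 15 January 1998.
  Product Clearance Extension: 1967 days claimed exceeds the 1458-day cap, so +1458 days → 12 January 2002.
Expiry of referenced patent MR-938191:
  Base: filing + 16 years → 19 July 1997.
Terminal disclaimer: MR-84221 expires on the earlier of 12 January 2002 and 19 July 1997.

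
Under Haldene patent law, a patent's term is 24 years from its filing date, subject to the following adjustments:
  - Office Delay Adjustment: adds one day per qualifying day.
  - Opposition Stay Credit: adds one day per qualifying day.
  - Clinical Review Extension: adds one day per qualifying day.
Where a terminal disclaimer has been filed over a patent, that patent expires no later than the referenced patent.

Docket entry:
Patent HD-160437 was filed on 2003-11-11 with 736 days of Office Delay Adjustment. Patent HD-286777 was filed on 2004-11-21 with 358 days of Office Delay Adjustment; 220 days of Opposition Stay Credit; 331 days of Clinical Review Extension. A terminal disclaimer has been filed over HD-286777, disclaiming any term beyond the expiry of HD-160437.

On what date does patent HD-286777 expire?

Natural term of HD-286777:
  Base: filing + 24 years → 21 November 2028.
  Office Delay Adjustment: +358 days → 14 November 2029.
  Opposition Stay Credit: +220 days → 22 June 2030.
  Clinical Review Extension: +331 days → 19 May 2031.
Expiry of referenced patent HD-160437:
  Base: filing + 24 years → 11 November 2027.
  Office Delay Adjustment: +736 days → 16 November 2029.
Terminal disclaimer: HD-286777 expires on the earlier of 19 May 2031 and 16 November 2029.

November 16, 2029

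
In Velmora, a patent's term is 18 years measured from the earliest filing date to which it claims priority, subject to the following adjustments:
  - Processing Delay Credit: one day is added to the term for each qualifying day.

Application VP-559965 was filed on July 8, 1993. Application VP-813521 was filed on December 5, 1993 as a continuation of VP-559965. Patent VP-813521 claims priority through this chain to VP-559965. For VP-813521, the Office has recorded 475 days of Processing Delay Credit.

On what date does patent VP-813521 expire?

Earliest priority filing: 8 July 1993.
Base term: 8 July 1993 + 18 years → 8 July 2011.
Processing Delay Credit: +475 days → 25 October 2012.

2012-10-25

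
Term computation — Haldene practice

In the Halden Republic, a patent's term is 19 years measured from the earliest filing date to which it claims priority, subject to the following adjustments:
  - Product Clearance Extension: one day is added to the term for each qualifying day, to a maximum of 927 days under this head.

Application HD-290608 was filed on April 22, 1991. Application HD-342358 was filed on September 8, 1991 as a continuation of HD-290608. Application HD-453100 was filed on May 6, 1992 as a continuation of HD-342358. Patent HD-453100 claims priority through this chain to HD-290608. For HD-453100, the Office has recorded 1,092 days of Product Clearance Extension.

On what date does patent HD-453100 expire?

Earliest priority filing: 22 April 1991.
Base term: 22 April 1991 + 19 years → 22 April 2010.
Product Clearance Extension: 1092 days claimed exceeds the 927-day cap, so +927 days → 4 November 2012.

2012-11-04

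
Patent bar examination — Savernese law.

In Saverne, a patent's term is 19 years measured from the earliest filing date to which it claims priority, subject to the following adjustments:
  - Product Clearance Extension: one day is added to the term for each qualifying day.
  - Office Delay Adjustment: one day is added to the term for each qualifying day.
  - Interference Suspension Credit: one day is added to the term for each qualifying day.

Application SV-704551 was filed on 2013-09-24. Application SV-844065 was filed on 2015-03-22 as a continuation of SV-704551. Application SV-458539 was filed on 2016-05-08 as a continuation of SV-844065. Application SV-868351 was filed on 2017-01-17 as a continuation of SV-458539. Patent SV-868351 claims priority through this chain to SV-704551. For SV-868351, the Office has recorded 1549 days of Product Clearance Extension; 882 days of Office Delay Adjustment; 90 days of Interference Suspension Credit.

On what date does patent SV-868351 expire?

2039-08-20

Earliest priority filing: 24 September 2013.
Base term: 24 September 2013 + 19 years → 24 September 2032.
Product Clearance Extension: +1549 days → 21 December 2036.
Office Delay Adjustment: +882 days → 22 May 2039.
Interference Suspension Credit: +90 days → 20 August 2039.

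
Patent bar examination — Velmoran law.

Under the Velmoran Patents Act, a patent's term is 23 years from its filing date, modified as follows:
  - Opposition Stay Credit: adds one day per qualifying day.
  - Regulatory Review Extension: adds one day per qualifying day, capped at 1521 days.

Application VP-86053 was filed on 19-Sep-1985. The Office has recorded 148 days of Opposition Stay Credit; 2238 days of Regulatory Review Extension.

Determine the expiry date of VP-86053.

Base term: filing date + 23 years → 19 September 2008.
Opposition Stay Credit: +148 days → 14 February 2009.
Regulatory Review Extension: 2238 days claimed exceeds the 1521-day cap, so +1521 days → 15 April 2013.

April 15, 2013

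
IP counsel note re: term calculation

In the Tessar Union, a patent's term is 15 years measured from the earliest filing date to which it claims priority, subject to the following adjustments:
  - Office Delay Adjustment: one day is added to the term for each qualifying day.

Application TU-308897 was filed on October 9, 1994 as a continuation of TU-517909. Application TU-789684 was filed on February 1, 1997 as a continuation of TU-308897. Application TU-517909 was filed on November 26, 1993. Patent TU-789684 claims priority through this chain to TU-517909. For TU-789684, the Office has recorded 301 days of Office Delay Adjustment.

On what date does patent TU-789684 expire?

2009-09-23

Earliest priority filing: 26 November 1993.
Base term: 26 November 1993 + 15 years → 26 November 2008.
Office Delay Adjustment: +301 days → 23 September 2009.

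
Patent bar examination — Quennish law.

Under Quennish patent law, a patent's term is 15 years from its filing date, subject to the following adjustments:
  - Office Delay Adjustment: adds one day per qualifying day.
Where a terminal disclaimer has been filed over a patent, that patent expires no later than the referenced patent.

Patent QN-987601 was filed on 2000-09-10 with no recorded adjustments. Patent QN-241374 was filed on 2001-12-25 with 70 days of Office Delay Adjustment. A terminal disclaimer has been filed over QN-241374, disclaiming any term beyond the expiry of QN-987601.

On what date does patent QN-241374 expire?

Natural term of QN-241374:
  Base: filing + 15 years → 25 December 2016.
  Office Delay Adjustment: +70 days → 5 March 2017.
Expiry of referenced patent QN-987601:
  Base: filing + 15 years → 10 September 2015.
Terminal disclaimer: QN-241374 expires on the earlier of 5 March 2017 and 10 September 2015.

2015-09-10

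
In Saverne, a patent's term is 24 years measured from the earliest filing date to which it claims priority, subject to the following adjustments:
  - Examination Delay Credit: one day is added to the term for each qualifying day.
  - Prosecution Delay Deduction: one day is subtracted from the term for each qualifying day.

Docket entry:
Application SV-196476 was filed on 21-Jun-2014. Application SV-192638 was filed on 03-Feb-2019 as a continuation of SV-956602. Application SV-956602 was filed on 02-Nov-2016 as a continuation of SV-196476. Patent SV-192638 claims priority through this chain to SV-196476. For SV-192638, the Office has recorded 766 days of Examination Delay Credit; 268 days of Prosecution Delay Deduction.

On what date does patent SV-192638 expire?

Earliest priority filing: 21 June 2014.
Base term: 21 June 2014 + 24 years → 21 June 2038.
Examination Delay Credit: +766 days → 26 July 2040.
Prosecution Delay Deduction: −268 days → 1 November 2039.

November 1, 2039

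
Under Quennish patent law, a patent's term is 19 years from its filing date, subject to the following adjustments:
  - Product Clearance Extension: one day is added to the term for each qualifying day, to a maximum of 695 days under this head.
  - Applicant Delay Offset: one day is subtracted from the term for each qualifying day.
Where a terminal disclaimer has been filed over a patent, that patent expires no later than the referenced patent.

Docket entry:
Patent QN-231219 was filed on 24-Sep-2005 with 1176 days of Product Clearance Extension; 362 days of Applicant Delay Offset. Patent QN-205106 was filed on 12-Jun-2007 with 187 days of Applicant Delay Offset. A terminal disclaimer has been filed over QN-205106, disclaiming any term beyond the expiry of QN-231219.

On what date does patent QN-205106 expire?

Natural term of QN-205106:
  Base: filing + 19 years → 12 June 2026.
  Applicant Delay Offset: −187 days → 7 December 2025.
Expiry of referenced patent QN-231219:
  Base: filing + 19 years → 24 September 2024.
  Product Clearance Extension: 1176 days claimed exceeds the 695-day cap, so +695 days → 20 August 2026.
  Applicant Delay Offset: −362 days → 23 August 2025.
Terminal disclaimer: QN-205106 expires on the earlier of 7 December 2025 and 23 August 2025.

August 23, 2025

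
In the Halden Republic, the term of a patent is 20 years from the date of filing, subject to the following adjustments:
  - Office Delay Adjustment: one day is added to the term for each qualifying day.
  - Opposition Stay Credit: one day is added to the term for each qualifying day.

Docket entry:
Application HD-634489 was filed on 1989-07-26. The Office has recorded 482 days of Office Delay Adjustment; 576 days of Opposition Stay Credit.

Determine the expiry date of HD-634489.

June 18, 2012

Base term: filing date + 20 years → 26 July 2009.
Office Delay Adjustment: +482 days → 20 November 2010.
Opposition Stay Credit: +576 days → 18 June 2012.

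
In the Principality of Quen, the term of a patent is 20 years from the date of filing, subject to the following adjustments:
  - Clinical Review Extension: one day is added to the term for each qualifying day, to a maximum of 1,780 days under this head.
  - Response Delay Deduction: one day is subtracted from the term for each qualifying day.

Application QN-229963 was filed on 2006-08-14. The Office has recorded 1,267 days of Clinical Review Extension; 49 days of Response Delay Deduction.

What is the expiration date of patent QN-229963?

Base term: filing date + 20 years → 14 August 2026.
Clinical Review Extension: 1267 days (within the 1780-day cap) → +1267 days → 1 February 2030.
Response Delay Deduction: −49 days → 14 December 2029.

December 14, 2029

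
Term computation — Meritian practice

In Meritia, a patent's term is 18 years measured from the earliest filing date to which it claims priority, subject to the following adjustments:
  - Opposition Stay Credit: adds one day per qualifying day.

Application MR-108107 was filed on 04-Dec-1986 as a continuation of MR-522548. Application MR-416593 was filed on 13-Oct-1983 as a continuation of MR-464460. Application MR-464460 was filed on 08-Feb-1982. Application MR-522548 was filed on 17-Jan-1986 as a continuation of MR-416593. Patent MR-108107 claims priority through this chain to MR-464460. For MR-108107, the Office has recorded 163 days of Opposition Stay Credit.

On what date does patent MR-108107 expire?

July 20, 2000

Earliest priority filing: 8 February 1982.
Base term: 8 February 1982 + 18 years → 8 February 2000.
Opposition Stay Credit: +163 days → 20 July 2000.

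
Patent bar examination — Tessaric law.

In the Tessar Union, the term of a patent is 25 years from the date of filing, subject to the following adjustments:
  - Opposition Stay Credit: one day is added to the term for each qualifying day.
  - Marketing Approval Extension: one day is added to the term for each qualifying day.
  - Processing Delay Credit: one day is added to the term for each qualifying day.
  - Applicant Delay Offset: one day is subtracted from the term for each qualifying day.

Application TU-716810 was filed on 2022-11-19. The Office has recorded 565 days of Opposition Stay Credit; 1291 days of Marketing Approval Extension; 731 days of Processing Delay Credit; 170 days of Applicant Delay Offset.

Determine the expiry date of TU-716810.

Base term: filing date + 25 years → 19 November 2047.
Opposition Stay Credit: +565 days → 6 June 2049.
Marketing Approval Extension: +1291 days → 18 December 2052.
Processing Delay Credit: +731 days → 19 December 2054.
Applicant Delay Offset: −170 days → 2 July 2054.

July 2, 2054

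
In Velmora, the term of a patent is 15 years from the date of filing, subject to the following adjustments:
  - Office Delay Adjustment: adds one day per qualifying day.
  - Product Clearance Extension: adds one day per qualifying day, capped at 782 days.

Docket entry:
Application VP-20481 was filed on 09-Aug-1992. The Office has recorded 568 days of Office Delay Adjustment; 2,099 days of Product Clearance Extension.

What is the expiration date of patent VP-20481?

Base term: filing date + 15 years → 9 August 2007.
Office Delay Adjustment: +568 days → 27 February 2009.
Product Clearance Extension: 2099 days claimed exceeds the 782-day cap, so +782 days → 20 April 2011.

April 20, 2011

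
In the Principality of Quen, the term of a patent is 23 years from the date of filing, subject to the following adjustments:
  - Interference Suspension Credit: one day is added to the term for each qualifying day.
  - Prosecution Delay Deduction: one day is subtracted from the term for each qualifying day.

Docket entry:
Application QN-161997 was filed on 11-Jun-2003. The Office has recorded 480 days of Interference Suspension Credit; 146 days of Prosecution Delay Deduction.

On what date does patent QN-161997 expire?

May 11, 2027

Base term: filing date + 23 years → 11 June 2026.
Interference Suspension Credit: +480 days → 4 October 2027.
Prosecution Delay Deduction: −146 days → 11 May 2027.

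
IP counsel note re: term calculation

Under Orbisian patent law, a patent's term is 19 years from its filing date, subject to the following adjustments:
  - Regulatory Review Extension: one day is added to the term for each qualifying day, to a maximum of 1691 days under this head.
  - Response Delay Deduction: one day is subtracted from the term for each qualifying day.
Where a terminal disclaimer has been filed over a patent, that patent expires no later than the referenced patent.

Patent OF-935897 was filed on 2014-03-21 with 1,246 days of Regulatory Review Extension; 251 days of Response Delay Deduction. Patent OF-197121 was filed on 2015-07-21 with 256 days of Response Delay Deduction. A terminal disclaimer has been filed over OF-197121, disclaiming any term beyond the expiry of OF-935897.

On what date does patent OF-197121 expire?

Natural term of OF-197121:
  Base: filing + 19 years → 21 July 2034.
  Response Delay Deduction: −256 days → 7 November 2033.
Expiry of referenced patent OF-935897:
  Base: filing + 19 years → 21 March 2033.
  Regulatory Review Extension: 1246 days (within the 1691-day cap) → +1246 days → 18 August 2036.
  Response Delay Deduction: −251 days → 11 December 2035.
Terminal disclaimer: OF-197121 expires on the earlier of 7 November 2033 and 11 December 2035.

November 7, 2033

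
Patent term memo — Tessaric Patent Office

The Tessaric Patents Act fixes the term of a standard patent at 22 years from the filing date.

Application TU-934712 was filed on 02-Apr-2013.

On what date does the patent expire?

Filing date + 22 years → 2 April 2035.

2035-04-02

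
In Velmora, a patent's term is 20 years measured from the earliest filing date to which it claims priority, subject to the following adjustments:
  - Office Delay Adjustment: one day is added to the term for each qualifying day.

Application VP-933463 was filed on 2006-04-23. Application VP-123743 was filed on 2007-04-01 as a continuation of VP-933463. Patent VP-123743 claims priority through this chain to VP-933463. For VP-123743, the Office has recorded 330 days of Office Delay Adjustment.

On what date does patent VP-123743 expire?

March 19, 2027

Earliest priority filing: 23 April 2006.
Base term: 23 April 2006 + 20 years → 23 April 2026.
Office Delay Adjustment: +330 days → 19 March 2027.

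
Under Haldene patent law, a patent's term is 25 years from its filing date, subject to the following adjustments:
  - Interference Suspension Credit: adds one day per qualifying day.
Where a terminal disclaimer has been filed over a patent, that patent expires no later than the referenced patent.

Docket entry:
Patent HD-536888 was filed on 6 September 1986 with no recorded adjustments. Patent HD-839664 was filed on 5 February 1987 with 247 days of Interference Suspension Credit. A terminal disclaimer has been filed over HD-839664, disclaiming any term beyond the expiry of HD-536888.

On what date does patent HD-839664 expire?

Natural term of HD-839664:
  Base: filing + 25 years → 5 February 2012.
  Interference Suspension Credit: +247 days → 9 October 2012.
Expiry of referenced patent HD-536888:
  Base: filing + 25 years → 6 September 2011.
Terminal disclaimer: HD-839664 expires on the earlier of 9 October 2012 and 6 September 2011.

September 6, 2011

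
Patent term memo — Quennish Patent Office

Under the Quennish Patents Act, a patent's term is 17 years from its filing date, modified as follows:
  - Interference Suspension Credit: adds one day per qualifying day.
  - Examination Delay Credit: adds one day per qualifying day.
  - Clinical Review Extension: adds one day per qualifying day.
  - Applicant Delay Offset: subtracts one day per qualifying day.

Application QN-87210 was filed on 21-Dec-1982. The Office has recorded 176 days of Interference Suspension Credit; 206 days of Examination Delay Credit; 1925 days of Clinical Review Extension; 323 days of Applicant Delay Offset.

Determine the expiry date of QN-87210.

2005-05-27

Base term: filing date + 17 years → 21 December 1999.
Interference Suspension Credit: +176 days → 14 June 2000.
Examination Delay Credit: +206 days → 6 January 2001.
Clinical Review Extension: +1925 days → 15 April 2006.
Applicant Delay Offset: −323 days → 27 May 2005.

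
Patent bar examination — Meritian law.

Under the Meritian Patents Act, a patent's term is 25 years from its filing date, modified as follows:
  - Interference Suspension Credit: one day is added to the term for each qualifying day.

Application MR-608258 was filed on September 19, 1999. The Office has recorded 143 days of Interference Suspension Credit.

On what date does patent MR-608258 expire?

Base term: filing date + 25 years → 19 September 2024.
Interference Suspension Credit: +143 days → 9 February 2025.

February 9, 2025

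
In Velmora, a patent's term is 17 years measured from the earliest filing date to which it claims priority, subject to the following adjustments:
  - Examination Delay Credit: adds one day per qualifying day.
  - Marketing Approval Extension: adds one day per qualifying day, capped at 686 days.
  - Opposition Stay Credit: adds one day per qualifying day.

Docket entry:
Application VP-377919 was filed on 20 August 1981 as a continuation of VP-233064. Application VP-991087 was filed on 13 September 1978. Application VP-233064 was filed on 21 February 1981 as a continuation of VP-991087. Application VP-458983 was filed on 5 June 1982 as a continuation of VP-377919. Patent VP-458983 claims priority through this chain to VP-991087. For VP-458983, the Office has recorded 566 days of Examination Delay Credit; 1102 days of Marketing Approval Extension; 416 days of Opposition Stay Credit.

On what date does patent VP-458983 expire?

April 7, 2000

Earliest priority filing: 13 September 1978.
Base term: 13 September 1978 + 17 years → 13 September 1995.
Examination Delay Credit: +566 days → 1 April 1997.
Marketing Approval Extension: 1102 days claimed exceeds the 686-day cap, so +686 days → 16 February 1999.
Opposition Stay Credit: +416 days → 7 April 2000.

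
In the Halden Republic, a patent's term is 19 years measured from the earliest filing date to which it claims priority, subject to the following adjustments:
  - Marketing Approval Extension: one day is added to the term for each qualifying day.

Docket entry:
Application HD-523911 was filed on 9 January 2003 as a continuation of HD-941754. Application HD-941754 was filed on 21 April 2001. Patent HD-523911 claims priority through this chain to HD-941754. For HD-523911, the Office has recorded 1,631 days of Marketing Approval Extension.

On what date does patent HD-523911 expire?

2024-10-08

Earliest priority filing: 21 April 2001.
Base term: 21 April 2001 + 19 years → 21 April 2020.
Marketing Approval Extension: +1631 days → 8 October 2024.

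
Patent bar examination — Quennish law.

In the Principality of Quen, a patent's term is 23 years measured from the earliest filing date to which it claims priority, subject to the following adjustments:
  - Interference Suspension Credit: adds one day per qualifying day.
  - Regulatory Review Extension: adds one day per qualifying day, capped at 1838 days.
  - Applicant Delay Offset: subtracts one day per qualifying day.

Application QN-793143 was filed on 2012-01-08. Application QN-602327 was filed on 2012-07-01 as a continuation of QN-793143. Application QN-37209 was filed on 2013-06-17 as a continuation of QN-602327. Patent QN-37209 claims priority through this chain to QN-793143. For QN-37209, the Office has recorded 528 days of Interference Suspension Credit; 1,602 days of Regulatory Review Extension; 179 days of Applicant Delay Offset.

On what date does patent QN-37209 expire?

Earliest priority filing: 8 January 2012.
Base term: 8 January 2012 + 23 years → 8 January 2035.
Interference Suspension Credit: +528 days → 19 June 2036.
Regulatory Review Extension: 1602 days (within the 1838-day cap) → +1602 days → 7 November 2040.
Applicant Delay Offset: −179 days → 12 May 2040.

May 12, 2040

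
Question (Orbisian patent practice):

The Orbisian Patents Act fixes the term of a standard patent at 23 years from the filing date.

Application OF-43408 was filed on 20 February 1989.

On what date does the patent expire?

2012-02-20

Filing date + 23 years → 20 February 2012.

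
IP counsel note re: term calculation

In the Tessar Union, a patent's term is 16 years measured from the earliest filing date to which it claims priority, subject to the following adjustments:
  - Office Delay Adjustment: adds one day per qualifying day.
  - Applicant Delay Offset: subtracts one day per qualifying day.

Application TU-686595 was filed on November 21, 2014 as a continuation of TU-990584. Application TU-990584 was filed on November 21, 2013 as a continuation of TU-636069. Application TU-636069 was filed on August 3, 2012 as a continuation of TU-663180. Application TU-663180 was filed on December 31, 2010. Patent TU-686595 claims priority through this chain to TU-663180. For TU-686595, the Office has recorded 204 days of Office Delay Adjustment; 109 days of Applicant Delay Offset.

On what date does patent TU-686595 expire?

Earliest priority filing: 31 December 2010.
Base term: 31 December 2010 + 16 years → 31 December 2026.
Office Delay Adjustment: +204 days → 23 July 2027.
Applicant Delay Offset: −109 days → 5 April 2027.

2027-04-05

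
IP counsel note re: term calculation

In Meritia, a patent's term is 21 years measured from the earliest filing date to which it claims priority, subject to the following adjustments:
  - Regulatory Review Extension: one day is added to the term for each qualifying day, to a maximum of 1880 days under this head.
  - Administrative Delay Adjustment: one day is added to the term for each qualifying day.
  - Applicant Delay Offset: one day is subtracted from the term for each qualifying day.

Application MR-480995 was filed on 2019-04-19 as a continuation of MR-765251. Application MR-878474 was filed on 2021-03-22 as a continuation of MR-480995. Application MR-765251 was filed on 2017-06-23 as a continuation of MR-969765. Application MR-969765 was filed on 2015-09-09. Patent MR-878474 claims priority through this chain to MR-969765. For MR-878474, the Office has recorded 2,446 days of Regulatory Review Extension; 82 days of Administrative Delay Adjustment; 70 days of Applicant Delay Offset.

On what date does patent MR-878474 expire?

Earliest priority filing: 9 September 2015.
Base term: 9 September 2015 + 21 years → 9 September 2036.
Regulatory Review Extension: 2446 days claimed exceeds the 1880-day cap, so +1880 days → 2 November 2041.
Administrative Delay Adjustment: +82 days → 23 January 2042.
Applicant Delay Offset: −70 days → 14 November 2041.

2041-11-14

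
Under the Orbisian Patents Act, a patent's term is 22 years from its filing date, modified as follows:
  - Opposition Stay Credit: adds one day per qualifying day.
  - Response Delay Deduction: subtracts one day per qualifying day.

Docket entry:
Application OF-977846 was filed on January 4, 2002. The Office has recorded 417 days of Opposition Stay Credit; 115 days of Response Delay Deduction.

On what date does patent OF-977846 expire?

Base term: filing date + 22 years → 4 January 2024.
Opposition Stay Credit: +417 days → 24 February 2025.
Response Delay Deduction: −115 days → 1 November 2024.

November 1, 2024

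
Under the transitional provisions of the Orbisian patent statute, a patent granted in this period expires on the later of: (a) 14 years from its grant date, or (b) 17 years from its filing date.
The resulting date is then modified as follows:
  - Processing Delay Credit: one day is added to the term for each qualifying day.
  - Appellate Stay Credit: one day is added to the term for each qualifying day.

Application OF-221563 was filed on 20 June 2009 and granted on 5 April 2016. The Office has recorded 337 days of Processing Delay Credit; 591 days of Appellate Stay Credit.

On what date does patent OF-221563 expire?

October 19, 2032

(a) grant + 14 years → 5 April 2030.
(b) filing + 17 years → 20 June 2026.
Later of the two: 5 April 2030.
Processing Delay Credit: +337 days → 8 March 2031.
Appellate Stay Credit: +591 days → 19 October 2032.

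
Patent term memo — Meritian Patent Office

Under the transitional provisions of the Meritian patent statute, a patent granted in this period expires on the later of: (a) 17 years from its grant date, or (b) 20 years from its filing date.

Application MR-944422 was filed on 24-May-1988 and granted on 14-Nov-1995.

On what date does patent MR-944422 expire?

(a) grant + 17 years → 14 November 2012.
(b) filing + 20 years → 24 May 2008.
Later of the two: 14 November 2012.

November 14, 2012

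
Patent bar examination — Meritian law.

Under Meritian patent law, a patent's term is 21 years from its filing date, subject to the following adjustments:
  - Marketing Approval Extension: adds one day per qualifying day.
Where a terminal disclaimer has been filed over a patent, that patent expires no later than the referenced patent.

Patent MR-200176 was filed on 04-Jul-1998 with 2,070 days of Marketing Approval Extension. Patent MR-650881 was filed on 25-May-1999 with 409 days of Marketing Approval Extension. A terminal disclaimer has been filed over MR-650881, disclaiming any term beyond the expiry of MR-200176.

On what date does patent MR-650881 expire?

July 8, 2021

Natural term of MR-650881:
  Base: filing + 21 years → 25 May 2020.
  Marketing Approval Extension: +409 days → 8 July 2021.
Expiry of referenced patent MR-200176:
  Base: filing + 21 years → 4 July 2019.
  Marketing Approval Extension: +2070 days → 4 March 2025.
Terminal disclaimer: MR-650881 expires on the earlier of 8 July 2021 and 4 March 2025.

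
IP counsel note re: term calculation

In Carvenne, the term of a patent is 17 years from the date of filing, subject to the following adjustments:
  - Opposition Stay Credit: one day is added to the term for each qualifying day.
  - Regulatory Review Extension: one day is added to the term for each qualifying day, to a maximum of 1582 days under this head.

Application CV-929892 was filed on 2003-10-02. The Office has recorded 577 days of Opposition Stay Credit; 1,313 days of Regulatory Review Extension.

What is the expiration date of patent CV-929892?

December 5, 2025

Base term: filing date + 17 years → 2 October 2020.
Opposition Stay Credit: +577 days → 2 May 2022.
Regulatory Review Extension: 1313 days (within the 1582-day cap) → +1313 days → 5 December 2025.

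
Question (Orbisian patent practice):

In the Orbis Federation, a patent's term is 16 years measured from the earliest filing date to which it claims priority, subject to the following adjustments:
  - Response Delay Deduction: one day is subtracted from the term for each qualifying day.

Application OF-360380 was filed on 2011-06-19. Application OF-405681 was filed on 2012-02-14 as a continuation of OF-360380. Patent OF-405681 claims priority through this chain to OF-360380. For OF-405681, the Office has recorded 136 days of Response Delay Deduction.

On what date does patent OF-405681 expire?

February 3, 2027

Earliest priority filing: 19 June 2011.
Base term: 19 June 2011 + 16 years → 19 June 2027.
Response Delay Deduction: −136 days → 3 February 2027.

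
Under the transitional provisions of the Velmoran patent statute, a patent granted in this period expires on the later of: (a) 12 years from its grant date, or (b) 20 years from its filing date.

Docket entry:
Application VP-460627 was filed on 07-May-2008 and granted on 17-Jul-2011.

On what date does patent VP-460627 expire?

(a) grant + 12 years → 17 July 2023.
(b) filing + 20 years → 7 May 2028.
Later of the two: 7 May 2028.

2028-05-07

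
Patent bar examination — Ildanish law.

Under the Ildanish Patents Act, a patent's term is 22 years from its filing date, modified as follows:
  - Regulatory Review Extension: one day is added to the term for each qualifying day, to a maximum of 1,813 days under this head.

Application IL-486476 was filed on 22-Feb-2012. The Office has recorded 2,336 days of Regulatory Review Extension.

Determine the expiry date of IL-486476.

2039-02-09

Base term: filing date + 22 years → 22 February 2034.
Regulatory Review Extension: 2336 days claimed exceeds the 1813-day cap, so +1813 days → 9 February 2039.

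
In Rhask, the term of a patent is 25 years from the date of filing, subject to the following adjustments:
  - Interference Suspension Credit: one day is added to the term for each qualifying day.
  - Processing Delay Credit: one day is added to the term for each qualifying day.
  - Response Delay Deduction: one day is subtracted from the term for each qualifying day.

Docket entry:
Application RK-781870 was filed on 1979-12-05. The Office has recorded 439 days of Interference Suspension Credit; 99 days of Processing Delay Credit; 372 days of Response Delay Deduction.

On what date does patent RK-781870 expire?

Base term: filing date + 25 years → 5 December 2004.
Interference Suspension Credit: +439 days → 17 February 2006.
Processing Delay Credit: +99 days → 27 May 2006.
Response Delay Deduction: −372 days → 20 May 2005.

May 20, 2005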